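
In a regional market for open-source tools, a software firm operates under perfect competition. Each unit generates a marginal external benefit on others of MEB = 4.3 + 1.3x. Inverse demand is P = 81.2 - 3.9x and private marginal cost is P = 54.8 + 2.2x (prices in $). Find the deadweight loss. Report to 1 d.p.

DWL = $10.3

Market equilibrium (private): 54.8 + 2.2x = 81.2 - 3.9x → x_m = 4.3279.
Social marginal cost = private MC − MEB = 50.5 + 0.9x.
Set SMC = demand: 50.5 + 0.9x = 81.2 - 3.9x → x* = 6.3958.
The welfare-loss triangle has base |x_m − x*| and height MEB(x_m) (the vertical gap between SMC and demand is zero at x* and MEB at x_m).
DWL = ½ × 2.0679 × 9.9262 = 10.2632.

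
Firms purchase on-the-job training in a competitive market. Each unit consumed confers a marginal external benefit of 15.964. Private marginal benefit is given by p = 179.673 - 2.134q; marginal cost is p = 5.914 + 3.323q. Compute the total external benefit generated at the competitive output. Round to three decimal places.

508.318

Market equilibrium (private): 5.914 + 3.323q = 179.673 - 2.134q → q_m = 31.8415.
Total external benefit = MEB × q_m = 15.964 × 31.8415 = 508.3177.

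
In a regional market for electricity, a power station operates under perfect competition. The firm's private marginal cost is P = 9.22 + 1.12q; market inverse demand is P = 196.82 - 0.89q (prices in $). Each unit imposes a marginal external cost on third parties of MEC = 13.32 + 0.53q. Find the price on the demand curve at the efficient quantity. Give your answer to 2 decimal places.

Social marginal cost = private MC + MEC = 22.54 + 1.65q.
Set SMC = demand: 22.54 + 1.65q = 196.82 - 0.89q → q* = 68.6142.
Consumer price on the demand curve at q*: 196.82 − 0.89×68.6142 = 135.7534.

P = $135.75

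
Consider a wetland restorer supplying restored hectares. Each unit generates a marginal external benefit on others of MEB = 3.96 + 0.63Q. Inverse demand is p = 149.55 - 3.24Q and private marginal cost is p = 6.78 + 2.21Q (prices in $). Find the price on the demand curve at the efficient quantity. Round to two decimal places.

P = $50.92

Social marginal cost = private MC − MEB = 2.82 + 1.58Q.
Set SMC = demand: 2.82 + 1.58Q = 149.55 - 3.24Q → Q* = 30.4419.
Consumer price on the demand curve at Q*: 149.55 − 3.24×30.4419 = 50.9182.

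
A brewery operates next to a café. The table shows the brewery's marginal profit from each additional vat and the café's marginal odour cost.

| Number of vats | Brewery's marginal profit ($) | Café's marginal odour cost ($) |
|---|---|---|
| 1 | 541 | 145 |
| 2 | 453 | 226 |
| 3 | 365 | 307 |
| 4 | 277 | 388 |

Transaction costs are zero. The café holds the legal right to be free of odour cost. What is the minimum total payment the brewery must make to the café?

$678

Efficient level: marginal profit ≥ marginal odour cost through level 3, so k* = 3.
With the café holding the right, the brewery must at least compensate total damage at k*: 145 + 226 + 307 = 678.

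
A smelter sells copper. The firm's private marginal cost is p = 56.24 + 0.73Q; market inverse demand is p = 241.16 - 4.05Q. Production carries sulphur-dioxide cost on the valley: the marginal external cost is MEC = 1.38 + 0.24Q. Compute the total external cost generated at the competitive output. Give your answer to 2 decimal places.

232.98

Market equilibrium (private): 56.24 + 0.73Q = 241.16 - 4.05Q → Q_m = 38.6862.
Total external cost = ∫₀^{Q_m} (1.38 + 0.24Q) dQ = 1.38×38.6862 + ½×0.24×38.6862² = 232.9816.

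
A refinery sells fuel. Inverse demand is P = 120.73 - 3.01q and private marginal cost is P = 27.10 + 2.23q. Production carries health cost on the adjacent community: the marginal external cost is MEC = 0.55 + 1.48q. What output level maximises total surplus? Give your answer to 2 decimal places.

Social marginal cost = private MC + MEC = 27.65 + 3.71q.
Set SMC = demand: 27.65 + 3.71q = 120.73 - 3.01q → q* = 13.8512.

q* = 13.85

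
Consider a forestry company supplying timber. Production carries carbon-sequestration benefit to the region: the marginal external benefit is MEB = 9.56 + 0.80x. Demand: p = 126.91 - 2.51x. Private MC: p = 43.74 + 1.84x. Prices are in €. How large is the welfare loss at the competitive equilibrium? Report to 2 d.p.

Market equilibrium (private): 43.74 + 1.84x = 126.91 - 2.51x → x_m = 19.1195.
Social marginal cost = private MC − MEB = 34.18 + 1.04x.
Set SMC = demand: 34.18 + 1.04x = 126.91 - 2.51x → x* = 26.1211.
Between x* and x_m the wedge demand − SMC runs linearly from 0 to MEB(x_m), so the loss is a triangle.
DWL = ½ × 7.0016 × 24.8556 = 87.0145.

DWL = €87.01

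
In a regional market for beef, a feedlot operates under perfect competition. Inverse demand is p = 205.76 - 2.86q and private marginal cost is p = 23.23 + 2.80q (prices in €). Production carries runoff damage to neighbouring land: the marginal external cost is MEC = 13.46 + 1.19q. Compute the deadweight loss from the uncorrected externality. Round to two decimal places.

DWL = €196.13

Market equilibrium (private): 23.23 + 2.80q = 205.76 - 2.86q → q_m = 32.2491.
Social marginal cost = private MC + MEC = 36.69 + 3.99q.
Set SMC = demand: 36.69 + 3.99q = 205.76 - 2.86q → q* = 24.6818.
The loss is the area between SMC and demand from q* to q_m; with linear curves that's a triangle of height MEC(q_m).
DWL = ½ × 7.5673 × 51.8364 = 196.1308.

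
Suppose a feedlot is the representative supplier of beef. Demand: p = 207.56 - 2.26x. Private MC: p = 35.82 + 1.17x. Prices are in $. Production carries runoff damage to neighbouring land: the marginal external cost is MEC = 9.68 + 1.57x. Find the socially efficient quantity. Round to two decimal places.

Social marginal cost = private MC + MEC = 45.50 + 2.74x.
Set SMC = demand: 45.50 + 2.74x = 207.56 - 2.26x → x* = 32.4120.

x* = 32.41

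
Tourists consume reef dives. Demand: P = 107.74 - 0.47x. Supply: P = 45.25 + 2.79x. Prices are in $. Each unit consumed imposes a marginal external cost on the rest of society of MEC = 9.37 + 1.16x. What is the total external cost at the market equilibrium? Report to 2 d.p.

$392.73

Market equilibrium (private): 45.25 + 2.79x = 107.74 - 0.47x → x_m = 19.1687.
Total external cost = ∫₀^{x_m} (9.37 + 1.16x) dx = 9.37×19.1687 + ½×1.16×19.1687² = 392.7254.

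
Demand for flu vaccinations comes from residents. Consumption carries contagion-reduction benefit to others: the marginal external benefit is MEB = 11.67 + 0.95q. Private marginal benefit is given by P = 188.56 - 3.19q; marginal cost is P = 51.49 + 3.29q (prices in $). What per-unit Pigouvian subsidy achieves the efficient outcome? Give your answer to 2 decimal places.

subsidy = $37.22 per unit

Social marginal benefit = demand + MEB = 200.23 - 2.24q.
Set SMB = MC: 200.23 - 2.24q = 51.49 + 3.29q → q* = 26.8969.
The Pigouvian subsidy equals MEB at q*: 11.67 + 0.95×26.8969 = 37.2221.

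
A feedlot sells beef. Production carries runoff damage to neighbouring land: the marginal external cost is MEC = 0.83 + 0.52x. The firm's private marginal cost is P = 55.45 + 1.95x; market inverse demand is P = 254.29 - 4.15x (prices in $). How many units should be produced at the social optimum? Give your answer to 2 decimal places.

Social marginal cost = private MC + MEC = 56.28 + 2.47x.
Set SMC = demand: 56.28 + 2.47x = 254.29 - 4.15x → x* = 29.9109.

x* = 29.91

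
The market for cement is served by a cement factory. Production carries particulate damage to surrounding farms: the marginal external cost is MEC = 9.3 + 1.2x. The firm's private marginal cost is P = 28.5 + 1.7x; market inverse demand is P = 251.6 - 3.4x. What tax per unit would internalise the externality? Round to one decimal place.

Social marginal cost = private MC + MEC = 37.8 + 2.9x.
Set SMC = demand: 37.8 + 2.9x = 251.6 - 3.4x → x* = 33.9365.
The Pigouvian tax equals MEC at x*: 9.3 + 1.2×33.9365 = 50.0238.

tax = 50.0 per unit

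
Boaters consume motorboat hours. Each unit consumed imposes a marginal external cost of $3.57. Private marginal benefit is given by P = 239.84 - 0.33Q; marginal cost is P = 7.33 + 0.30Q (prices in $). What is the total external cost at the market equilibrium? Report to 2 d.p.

Market equilibrium (private): 7.33 + 0.30Q = 239.84 - 0.33Q → Q_m = 369.0635.
Total external cost = MEC × Q_m = 3.57 × 369.0635 = 1317.5567.

$1317.56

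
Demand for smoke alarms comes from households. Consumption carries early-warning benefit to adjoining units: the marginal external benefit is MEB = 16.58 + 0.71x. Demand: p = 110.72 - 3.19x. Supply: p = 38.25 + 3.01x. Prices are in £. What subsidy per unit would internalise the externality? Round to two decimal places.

subsidy = £28.10 per unit

Social marginal benefit = demand + MEB = 127.30 - 2.48x.
Set SMB = MC: 127.30 - 2.48x = 38.25 + 3.01x → x* = 16.2204.
The Pigouvian subsidy equals MEB at x*: 16.58 + 0.71×16.2204 = 28.0965.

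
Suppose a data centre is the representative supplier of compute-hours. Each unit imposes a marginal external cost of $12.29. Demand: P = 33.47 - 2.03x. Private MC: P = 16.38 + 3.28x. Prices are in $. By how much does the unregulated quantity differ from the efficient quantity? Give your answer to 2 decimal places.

Market equilibrium (private): 16.38 + 3.28x = 33.47 - 2.03x → x_m = 3.2185.
Social marginal cost = private MC + MEC = 28.67 + 3.28x.
Set SMC = demand: 28.67 + 3.28x = 33.47 - 2.03x → x* = 0.9040.
Gap = |3.2185 − 0.9040| = 2.3145.

2.31 units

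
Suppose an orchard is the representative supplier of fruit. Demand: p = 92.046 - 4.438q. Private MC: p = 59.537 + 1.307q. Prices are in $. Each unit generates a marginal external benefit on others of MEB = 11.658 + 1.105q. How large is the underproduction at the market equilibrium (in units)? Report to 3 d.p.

Market equilibrium (private): 59.537 + 1.307q = 92.046 - 4.438q → q_m = 5.6587.
Social marginal cost = private MC − MEB = 47.879 + 0.202q.
Set SMC = demand: 47.879 + 0.202q = 92.046 - 4.438q → q* = 9.5188.
Gap = |5.6587 − 9.5188| = 3.8601.

3.860 units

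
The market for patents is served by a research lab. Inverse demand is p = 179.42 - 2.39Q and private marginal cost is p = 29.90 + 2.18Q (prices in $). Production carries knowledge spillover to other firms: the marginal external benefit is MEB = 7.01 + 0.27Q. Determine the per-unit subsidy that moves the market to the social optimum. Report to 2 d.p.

Social marginal cost = private MC − MEB = 22.89 + 1.91Q.
Set SMC = demand: 22.89 + 1.91Q = 179.42 - 2.39Q → Q* = 36.4023.
The Pigouvian subsidy equals MEB at Q*: 7.01 + 0.27×36.4023 = 16.8386.

subsidy = $16.84 per unit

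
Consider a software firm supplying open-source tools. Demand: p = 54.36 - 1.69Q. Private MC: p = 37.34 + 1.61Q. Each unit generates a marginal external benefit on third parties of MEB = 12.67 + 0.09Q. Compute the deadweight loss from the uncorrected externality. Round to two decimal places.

Market equilibrium (private): 37.34 + 1.61Q = 54.36 - 1.69Q → Q_m = 5.1576.
Social marginal cost = private MC − MEB = 24.67 + 1.52Q.
Set SMC = demand: 24.67 + 1.52Q = 54.36 - 1.69Q → Q* = 9.2492.
The welfare-loss triangle has base |Q_m − Q*| and height MEB(Q_m) (the vertical gap between SMC and demand is zero at Q* and MEB at Q_m).
DWL = ½ × 4.0916 × 13.1342 = 26.8699.

DWL = 26.87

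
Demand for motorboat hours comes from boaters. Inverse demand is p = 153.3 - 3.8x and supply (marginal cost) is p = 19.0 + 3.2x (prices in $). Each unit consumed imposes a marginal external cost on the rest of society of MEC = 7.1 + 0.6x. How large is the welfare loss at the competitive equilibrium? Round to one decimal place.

Market equilibrium (private): 19.0 + 3.2x = 153.3 - 3.8x → x_m = 19.1857.
Social marginal benefit = demand − MEC = 146.2 - 4.4x.
Set SMB = MC: 146.2 - 4.4x = 19.0 + 3.2x → x* = 16.7368.
The welfare-loss triangle has base |x_m − x*| and height MEC(x_m) (the vertical gap between SMB and MC is zero at x* and MEC at x_m).
DWL = ½ × 2.4489 × 18.6114 = 22.7887.

DWL = $22.8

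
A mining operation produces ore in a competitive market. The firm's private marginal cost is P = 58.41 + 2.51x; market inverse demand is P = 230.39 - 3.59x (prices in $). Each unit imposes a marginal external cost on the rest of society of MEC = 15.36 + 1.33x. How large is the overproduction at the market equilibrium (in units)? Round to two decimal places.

Market equilibrium (private): 58.41 + 2.51x = 230.39 - 3.59x → x_m = 28.1934.
Social marginal cost = private MC + MEC = 73.77 + 3.84x.
Set SMC = demand: 73.77 + 3.84x = 230.39 - 3.59x → x* = 21.0794.
Gap = |28.1934 − 21.0794| = 7.1140.

7.11 units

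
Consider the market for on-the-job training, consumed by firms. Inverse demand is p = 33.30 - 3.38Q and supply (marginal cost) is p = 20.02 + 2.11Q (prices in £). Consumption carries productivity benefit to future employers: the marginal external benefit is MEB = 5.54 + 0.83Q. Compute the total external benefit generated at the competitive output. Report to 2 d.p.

Market equilibrium (private): 20.02 + 2.11Q = 33.30 - 3.38Q → Q_m = 2.4189.
Total external benefit = ∫₀^{Q_m} (5.54 + 0.83Q) dQ = 5.54×2.4189 + ½×0.83×2.4189² = 15.8289.

£15.83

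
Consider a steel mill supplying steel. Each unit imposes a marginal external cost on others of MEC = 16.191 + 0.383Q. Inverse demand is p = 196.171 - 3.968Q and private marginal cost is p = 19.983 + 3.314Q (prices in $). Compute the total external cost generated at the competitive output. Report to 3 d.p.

$503.845

Market equilibrium (private): 19.983 + 3.314Q = 196.171 - 3.968Q → Q_m = 24.1950.
Total external cost = ∫₀^{Q_m} (16.191 + 0.383Q) dQ = 16.191×24.1950 + ½×0.383×24.1950² = 503.8450.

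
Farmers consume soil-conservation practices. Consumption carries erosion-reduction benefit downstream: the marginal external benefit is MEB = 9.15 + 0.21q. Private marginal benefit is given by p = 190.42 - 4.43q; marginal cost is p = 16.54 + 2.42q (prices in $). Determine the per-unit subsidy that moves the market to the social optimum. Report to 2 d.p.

Social marginal benefit = demand + MEB = 199.57 - 4.22q.
Set SMB = MC: 199.57 - 4.22q = 16.54 + 2.42q → q* = 27.5648.
The Pigouvian subsidy equals MEB at q*: 9.15 + 0.21×27.5648 = 14.9386.

subsidy = $14.94 per unit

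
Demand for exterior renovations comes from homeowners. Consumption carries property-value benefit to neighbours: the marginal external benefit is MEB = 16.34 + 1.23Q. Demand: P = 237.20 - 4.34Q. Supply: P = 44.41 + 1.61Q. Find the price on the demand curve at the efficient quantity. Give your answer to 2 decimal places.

P = 44.91

Social marginal benefit = demand + MEB = 253.54 - 3.11Q.
Set SMB = MC: 253.54 - 3.11Q = 44.41 + 1.61Q → Q* = 44.3072.
Consumer price on the demand curve at Q*: 237.20 − 4.34×44.3072 = 44.9068.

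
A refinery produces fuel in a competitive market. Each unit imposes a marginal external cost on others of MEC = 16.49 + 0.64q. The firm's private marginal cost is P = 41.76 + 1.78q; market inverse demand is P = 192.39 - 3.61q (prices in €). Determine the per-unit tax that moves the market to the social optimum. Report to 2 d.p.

tax = €30.73 per unit

Social marginal cost = private MC + MEC = 58.25 + 2.42q.
Set SMC = demand: 58.25 + 2.42q = 192.39 - 3.61q → q* = 22.2454.
The Pigouvian tax equals MEC at q*: 16.49 + 0.64×22.2454 = 30.7271.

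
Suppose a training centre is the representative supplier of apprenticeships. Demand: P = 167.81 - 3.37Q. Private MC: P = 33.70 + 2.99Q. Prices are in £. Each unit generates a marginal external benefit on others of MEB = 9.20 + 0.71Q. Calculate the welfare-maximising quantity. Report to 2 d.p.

Q* = 25.36

Social marginal cost = private MC − MEB = 24.50 + 2.28Q.
Set SMC = demand: 24.50 + 2.28Q = 167.81 - 3.37Q → Q* = 25.3646.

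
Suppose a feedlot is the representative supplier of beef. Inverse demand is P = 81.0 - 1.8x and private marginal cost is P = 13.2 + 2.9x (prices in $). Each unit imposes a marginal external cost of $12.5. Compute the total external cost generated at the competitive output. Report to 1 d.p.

$180.3

Market equilibrium (private): 13.2 + 2.9x = 81.0 - 1.8x → x_m = 14.4255.
Total external cost = MEC × x_m = 12.5 × 14.4255 = 180.3188.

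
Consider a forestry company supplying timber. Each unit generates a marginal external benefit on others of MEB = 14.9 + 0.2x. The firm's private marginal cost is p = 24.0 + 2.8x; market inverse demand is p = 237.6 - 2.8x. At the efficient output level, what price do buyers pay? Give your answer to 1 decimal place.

P = 119.1

Social marginal cost = private MC − MEB = 9.1 + 2.6x.
Set SMC = demand: 9.1 + 2.6x = 237.6 - 2.8x → x* = 42.3148.
Consumer price on the demand curve at x*: 237.6 − 2.8×42.3148 = 119.1186.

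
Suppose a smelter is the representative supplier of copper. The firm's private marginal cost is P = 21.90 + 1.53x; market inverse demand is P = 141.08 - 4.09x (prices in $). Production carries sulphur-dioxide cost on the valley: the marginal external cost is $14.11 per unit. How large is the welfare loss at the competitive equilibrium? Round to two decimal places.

DWL = $17.71

Market equilibrium (private): 21.90 + 1.53x = 141.08 - 4.09x → x_m = 21.2064.
Social marginal cost = private MC + MEC = 36.01 + 1.53x.
Set SMC = demand: 36.01 + 1.53x = 141.08 - 4.09x → x* = 18.6957.
Height of the DWL triangle at x_m is SMC(x_m) − demand(x_m) = MEC(x_m) = 14.1100.
DWL = ½ × 2.5107 × 14.1100 = 17.7130.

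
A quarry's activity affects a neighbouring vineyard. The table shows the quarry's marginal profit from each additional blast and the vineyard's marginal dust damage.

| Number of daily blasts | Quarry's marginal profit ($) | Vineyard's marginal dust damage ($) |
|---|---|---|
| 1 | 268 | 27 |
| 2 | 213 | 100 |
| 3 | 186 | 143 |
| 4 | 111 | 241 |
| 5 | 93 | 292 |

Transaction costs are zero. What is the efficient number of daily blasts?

Bargaining reaches the level where marginal profit last exceeds marginal dust damage.
That holds through level 3 (186 ≥ 143) but not at 4 (111 < 241).

3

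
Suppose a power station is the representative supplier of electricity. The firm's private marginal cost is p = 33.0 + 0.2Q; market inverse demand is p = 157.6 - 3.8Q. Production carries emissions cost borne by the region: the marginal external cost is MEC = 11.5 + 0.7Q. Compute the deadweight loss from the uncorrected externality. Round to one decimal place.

DWL = 118.0

Market equilibrium (private): 33.0 + 0.2Q = 157.6 - 3.8Q → Q_m = 31.1500.
Social marginal cost = private MC + MEC = 44.5 + 0.9Q.
Set SMC = demand: 44.5 + 0.9Q = 157.6 - 3.8Q → Q* = 24.0638.
The loss is the area between SMC and demand from Q* to Q_m; with linear curves that's a triangle of height MEC(Q_m).
DWL = ½ × 7.0862 × 33.3050 = 118.0029.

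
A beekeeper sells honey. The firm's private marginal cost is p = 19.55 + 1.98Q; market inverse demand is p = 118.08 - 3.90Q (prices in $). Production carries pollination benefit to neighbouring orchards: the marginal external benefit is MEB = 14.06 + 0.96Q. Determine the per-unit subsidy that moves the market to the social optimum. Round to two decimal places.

subsidy = $36.03 per unit

Social marginal cost = private MC − MEB = 5.49 + 1.02Q.
Set SMC = demand: 5.49 + 1.02Q = 118.08 - 3.90Q → Q* = 22.8841.
The Pigouvian subsidy equals MEB at Q*: 14.06 + 0.96×22.8841 = 36.0287.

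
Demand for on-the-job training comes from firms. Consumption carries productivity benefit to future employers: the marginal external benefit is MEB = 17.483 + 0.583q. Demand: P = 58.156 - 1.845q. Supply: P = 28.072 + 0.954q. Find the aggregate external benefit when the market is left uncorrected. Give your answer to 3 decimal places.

221.584

Market equilibrium (private): 28.072 + 0.954q = 58.156 - 1.845q → q_m = 10.7481.
Total external benefit = ∫₀^{q_m} (17.483 + 0.583q) dq = 17.483×10.7481 + ½×0.583×10.7481² = 221.5836.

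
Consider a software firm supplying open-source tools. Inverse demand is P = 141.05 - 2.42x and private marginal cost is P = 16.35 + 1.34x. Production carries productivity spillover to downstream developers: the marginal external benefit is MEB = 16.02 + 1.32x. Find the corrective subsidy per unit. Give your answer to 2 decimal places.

Social marginal cost = private MC − MEB = 0.33 + 0.02x.
Set SMC = demand: 0.33 + 0.02x = 141.05 - 2.42x → x* = 57.6721.
The Pigouvian subsidy equals MEB at x*: 16.02 + 1.32×57.6721 = 92.1472.

subsidy = 92.15 per unit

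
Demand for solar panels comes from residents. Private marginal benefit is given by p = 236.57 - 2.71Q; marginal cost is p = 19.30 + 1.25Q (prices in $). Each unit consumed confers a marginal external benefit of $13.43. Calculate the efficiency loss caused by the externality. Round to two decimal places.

Market equilibrium (private): 19.30 + 1.25Q = 236.57 - 2.71Q → Q_m = 54.8662.
Social marginal benefit = demand + MEB = 250.00 - 2.71Q.
Set SMB = MC: 250.00 - 2.71Q = 19.30 + 1.25Q → Q* = 58.2576.
The loss is the area between SMB and MC from Q* to Q_m; with linear curves that's a triangle of height MEB(Q_m).
DWL = ½ × 3.3914 × 13.4300 = 22.7733.

DWL = $22.77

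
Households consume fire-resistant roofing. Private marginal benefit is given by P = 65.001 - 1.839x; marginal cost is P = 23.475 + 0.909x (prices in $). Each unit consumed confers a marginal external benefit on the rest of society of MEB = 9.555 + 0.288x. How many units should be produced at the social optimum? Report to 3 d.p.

Social marginal benefit = demand + MEB = 74.556 - 1.551x.
Set SMB = MC: 74.556 - 1.551x = 23.475 + 0.909x → x* = 20.7646.

x* = 20.765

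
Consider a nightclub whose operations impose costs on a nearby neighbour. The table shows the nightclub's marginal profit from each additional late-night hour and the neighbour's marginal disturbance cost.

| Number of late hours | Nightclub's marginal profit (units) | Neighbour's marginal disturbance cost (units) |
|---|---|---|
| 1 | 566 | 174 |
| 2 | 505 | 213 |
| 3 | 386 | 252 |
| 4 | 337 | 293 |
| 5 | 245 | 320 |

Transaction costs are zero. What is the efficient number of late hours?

4

Bargaining reaches the level where marginal profit last exceeds marginal disturbance cost.
That holds through level 4 (337 ≥ 293) but not at 5 (245 < 320).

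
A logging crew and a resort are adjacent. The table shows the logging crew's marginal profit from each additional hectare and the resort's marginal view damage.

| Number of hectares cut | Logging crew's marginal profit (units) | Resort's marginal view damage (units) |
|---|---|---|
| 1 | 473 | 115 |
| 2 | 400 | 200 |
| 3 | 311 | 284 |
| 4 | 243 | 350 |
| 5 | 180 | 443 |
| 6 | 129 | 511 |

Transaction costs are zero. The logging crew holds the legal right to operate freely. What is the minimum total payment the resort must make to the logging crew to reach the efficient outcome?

552

Left alone the logging crew would choose level 6 (marginal profit stays positive).
Efficient level: k* = 3 (marginal profit ≥ marginal view damage through 3).
The resort must at least cover the logging crew's forgone profit from cutting 6→3: 243 + 180 + 129 = 552.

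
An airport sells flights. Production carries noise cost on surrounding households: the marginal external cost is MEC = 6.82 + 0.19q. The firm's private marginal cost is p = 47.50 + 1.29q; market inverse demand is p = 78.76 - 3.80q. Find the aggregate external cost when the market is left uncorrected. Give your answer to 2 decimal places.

Market equilibrium (private): 47.50 + 1.29q = 78.76 - 3.80q → q_m = 6.1415.
Total external cost = ∫₀^{q_m} (6.82 + 0.19q) dq = 6.82×6.1415 + ½×0.19×6.1415² = 45.4682.

45.47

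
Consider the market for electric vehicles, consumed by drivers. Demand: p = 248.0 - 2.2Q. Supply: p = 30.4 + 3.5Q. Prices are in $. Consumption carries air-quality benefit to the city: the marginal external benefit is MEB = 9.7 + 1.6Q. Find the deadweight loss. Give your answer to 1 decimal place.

DWL = $611.0

Market equilibrium (private): 30.4 + 3.5Q = 248.0 - 2.2Q → Q_m = 38.1754.
Social marginal benefit = demand + MEB = 257.7 - 0.6Q.
Set SMB = MC: 257.7 - 0.6Q = 30.4 + 3.5Q → Q* = 55.4390.
The loss is the area between SMB and MC from Q* to Q_m; with linear curves that's a triangle of height MEB(Q_m).
DWL = ½ × 17.2636 × 70.7807 = 610.9648.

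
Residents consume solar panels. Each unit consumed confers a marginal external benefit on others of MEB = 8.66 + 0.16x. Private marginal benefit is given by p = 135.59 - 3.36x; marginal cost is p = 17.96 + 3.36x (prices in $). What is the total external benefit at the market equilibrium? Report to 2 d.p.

Market equilibrium (private): 17.96 + 3.36x = 135.59 - 3.36x → x_m = 17.5045.
Total external benefit = ∫₀^{x_m} (8.66 + 0.16x) dx = 8.66×17.5045 + ½×0.16×17.5045² = 176.1016.

$176.10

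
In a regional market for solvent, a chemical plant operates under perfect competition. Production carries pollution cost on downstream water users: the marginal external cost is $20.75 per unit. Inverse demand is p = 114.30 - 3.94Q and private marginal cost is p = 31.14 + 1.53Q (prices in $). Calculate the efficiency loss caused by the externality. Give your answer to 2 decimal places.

Market equilibrium (private): 31.14 + 1.53Q = 114.30 - 3.94Q → Q_m = 15.2029.
Social marginal cost = private MC + MEC = 51.89 + 1.53Q.
Set SMC = demand: 51.89 + 1.53Q = 114.30 - 3.94Q → Q* = 11.4095.
Between Q* and Q_m the wedge SMC − demand runs linearly from 0 to MEC(Q_m), so the loss is a triangle.
DWL = ½ × 3.7934 × 20.7500 = 39.3565.

DWL = $39.36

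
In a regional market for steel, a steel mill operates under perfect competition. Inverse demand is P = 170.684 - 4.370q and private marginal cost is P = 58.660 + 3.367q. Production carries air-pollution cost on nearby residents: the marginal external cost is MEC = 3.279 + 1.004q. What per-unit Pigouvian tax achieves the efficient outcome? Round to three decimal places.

tax = 15.770 per unit

Social marginal cost = private MC + MEC = 61.939 + 4.371q.
Set SMC = demand: 61.939 + 4.371q = 170.684 - 4.370q → q* = 12.4408.
The Pigouvian tax equals MEC at q*: 3.279 + 1.004×12.4408 = 15.7696.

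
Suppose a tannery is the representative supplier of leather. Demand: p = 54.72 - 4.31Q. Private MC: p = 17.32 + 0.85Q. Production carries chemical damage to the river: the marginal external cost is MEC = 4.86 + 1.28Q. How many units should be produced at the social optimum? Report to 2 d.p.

Social marginal cost = private MC + MEC = 22.18 + 2.13Q.
Set SMC = demand: 22.18 + 2.13Q = 54.72 - 4.31Q → Q* = 5.0528.

Q* = 5.05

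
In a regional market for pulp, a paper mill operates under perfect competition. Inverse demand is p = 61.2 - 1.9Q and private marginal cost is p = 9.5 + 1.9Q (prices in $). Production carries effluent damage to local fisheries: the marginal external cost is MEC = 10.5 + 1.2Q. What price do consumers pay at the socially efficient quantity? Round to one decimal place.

Social marginal cost = private MC + MEC = 20.0 + 3.1Q.
Set SMC = demand: 20.0 + 3.1Q = 61.2 - 1.9Q → Q* = 8.2400.
Consumer price on the demand curve at Q*: 61.2 − 1.9×8.2400 = 45.5440.

P = $45.5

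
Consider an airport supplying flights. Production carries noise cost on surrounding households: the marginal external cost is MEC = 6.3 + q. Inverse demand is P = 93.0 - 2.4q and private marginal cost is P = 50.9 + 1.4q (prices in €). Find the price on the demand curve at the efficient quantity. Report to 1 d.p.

Social marginal cost = private MC + MEC = 57.2 + 2.4q.
Set SMC = demand: 57.2 + 2.4q = 93.0 - 2.4q → q* = 7.4583.
Consumer price on the demand curve at q*: 93.0 − 2.4×7.4583 = 75.1001.

P = €75.1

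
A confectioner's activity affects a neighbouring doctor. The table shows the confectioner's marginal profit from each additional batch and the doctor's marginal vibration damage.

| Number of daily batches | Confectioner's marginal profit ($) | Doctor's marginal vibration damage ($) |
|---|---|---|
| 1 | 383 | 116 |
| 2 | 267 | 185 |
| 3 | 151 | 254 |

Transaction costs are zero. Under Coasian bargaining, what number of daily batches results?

2

Bargaining reaches the level where marginal profit last exceeds marginal vibration damage.
That holds through level 2 (267 ≥ 185) but not at 3 (151 < 254).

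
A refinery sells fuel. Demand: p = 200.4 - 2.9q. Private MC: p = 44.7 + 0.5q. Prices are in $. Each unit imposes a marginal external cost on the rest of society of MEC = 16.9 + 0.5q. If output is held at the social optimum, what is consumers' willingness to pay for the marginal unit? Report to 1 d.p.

P = $97.2

Social marginal cost = private MC + MEC = 61.6 + q.
Set SMC = demand: 61.6 + q = 200.4 - 2.9q → q* = 35.5897.
Consumer price on the demand curve at q*: 200.4 − 2.9×35.5897 = 97.1899.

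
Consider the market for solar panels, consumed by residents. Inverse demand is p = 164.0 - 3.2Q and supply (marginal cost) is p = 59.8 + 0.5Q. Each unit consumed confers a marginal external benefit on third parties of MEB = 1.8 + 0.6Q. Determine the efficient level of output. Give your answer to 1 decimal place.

Q* = 34.2

Social marginal benefit = demand + MEB = 165.8 - 2.6Q.
Set SMB = MC: 165.8 - 2.6Q = 59.8 + 0.5Q → Q* = 34.1935.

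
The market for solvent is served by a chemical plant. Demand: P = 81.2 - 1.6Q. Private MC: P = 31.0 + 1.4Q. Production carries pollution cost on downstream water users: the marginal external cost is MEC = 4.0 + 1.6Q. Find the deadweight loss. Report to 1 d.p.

Market equilibrium (private): 31.0 + 1.4Q = 81.2 - 1.6Q → Q_m = 16.7333.
Social marginal cost = private MC + MEC = 35.0 + 3.0Q.
Set SMC = demand: 35.0 + 3.0Q = 81.2 - 1.6Q → Q* = 10.0435.
Between Q* and Q_m the wedge SMC − demand runs linearly from 0 to MEC(Q_m), so the loss is a triangle.
DWL = ½ × 6.6898 × 30.7733 = 102.9336.

DWL = 102.9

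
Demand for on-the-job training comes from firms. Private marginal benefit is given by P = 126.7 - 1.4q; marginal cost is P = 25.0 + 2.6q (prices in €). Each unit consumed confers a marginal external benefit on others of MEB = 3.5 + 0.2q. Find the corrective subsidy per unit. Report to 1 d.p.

Social marginal benefit = demand + MEB = 130.2 - 1.2q.
Set SMB = MC: 130.2 - 1.2q = 25.0 + 2.6q → q* = 27.6842.
The Pigouvian subsidy equals MEB at q*: 3.5 + 0.2×27.6842 = 9.0368.

subsidy = €9.0 per unit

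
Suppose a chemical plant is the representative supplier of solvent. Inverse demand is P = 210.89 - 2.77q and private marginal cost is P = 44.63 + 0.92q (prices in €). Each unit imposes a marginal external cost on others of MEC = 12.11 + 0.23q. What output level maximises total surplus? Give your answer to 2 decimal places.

Social marginal cost = private MC + MEC = 56.74 + 1.15q.
Set SMC = demand: 56.74 + 1.15q = 210.89 - 2.77q → q* = 39.3240.

q* = 39.32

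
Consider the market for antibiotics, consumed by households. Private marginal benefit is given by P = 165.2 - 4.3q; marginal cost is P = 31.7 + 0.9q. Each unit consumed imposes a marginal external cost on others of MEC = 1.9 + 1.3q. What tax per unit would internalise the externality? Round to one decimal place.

tax = 28.2 per unit

Social marginal benefit = demand − MEC = 163.3 - 5.6q.
Set SMB = MC: 163.3 - 5.6q = 31.7 + 0.9q → q* = 20.2462.
The Pigouvian tax equals MEC at q*: 1.9 + 1.3×20.2462 = 28.2201.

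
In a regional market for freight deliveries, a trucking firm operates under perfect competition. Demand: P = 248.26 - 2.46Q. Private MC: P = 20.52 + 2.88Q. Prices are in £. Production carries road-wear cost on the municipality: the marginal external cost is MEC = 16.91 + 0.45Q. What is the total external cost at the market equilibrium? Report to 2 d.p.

£1130.42

Market equilibrium (private): 20.52 + 2.88Q = 248.26 - 2.46Q → Q_m = 42.6479.
Total external cost = ∫₀^{Q_m} (16.91 + 0.45Q) dQ = 16.91×42.6479 + ½×0.45×42.6479² = 1130.4157.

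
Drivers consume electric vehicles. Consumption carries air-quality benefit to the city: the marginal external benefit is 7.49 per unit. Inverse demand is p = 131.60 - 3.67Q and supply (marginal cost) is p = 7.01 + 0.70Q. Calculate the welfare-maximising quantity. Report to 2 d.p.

Social marginal benefit = demand + MEB = 139.09 - 3.67Q.
Set SMB = MC: 139.09 - 3.67Q = 7.01 + 0.70Q → Q* = 30.2243.

Q* = 30.22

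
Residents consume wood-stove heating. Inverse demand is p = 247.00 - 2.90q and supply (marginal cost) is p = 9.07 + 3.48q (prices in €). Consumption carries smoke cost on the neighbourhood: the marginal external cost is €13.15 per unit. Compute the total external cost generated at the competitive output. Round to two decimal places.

€490.40

Market equilibrium (private): 9.07 + 3.48q = 247.00 - 2.90q → q_m = 37.2931.
Total external cost = MEC × q_m = 13.15 × 37.2931 = 490.4043.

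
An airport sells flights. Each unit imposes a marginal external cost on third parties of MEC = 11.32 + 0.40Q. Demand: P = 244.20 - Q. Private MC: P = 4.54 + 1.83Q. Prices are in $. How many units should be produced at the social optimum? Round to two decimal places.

Social marginal cost = private MC + MEC = 15.86 + 2.23Q.
Set SMC = demand: 15.86 + 2.23Q = 244.20 - Q → Q* = 70.6935.

Q* = 70.69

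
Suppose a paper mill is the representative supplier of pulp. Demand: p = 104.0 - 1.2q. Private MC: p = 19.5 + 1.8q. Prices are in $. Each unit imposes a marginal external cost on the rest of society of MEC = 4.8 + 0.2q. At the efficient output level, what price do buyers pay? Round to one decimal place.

P = $74.1

Social marginal cost = private MC + MEC = 24.3 + 2.0q.
Set SMC = demand: 24.3 + 2.0q = 104.0 - 1.2q → q* = 24.9063.
Consumer price on the demand curve at q*: 104.0 − 1.2×24.9063 = 74.1124.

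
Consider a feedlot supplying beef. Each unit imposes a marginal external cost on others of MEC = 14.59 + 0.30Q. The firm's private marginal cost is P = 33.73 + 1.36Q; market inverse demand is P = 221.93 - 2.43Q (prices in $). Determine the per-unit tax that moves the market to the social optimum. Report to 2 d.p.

Social marginal cost = private MC + MEC = 48.32 + 1.66Q.
Set SMC = demand: 48.32 + 1.66Q = 221.93 - 2.43Q → Q* = 42.4474.
The Pigouvian tax equals MEC at Q*: 14.59 + 0.30×42.4474 = 27.3242.

tax = $27.32 per unit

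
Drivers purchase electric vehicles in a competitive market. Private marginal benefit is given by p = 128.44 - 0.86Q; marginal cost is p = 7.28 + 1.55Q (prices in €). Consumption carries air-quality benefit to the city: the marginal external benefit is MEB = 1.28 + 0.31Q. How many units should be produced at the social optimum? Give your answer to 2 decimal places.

Social marginal benefit = demand + MEB = 129.72 - 0.55Q.
Set SMB = MC: 129.72 - 0.55Q = 7.28 + 1.55Q → Q* = 58.3048.

Q* = 58.30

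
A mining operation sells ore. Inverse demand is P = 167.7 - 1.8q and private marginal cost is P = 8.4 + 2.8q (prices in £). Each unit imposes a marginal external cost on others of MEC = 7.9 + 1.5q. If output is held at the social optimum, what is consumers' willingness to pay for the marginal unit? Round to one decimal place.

Social marginal cost = private MC + MEC = 16.3 + 4.3q.
Set SMC = demand: 16.3 + 4.3q = 167.7 - 1.8q → q* = 24.8197.
Consumer price on the demand curve at q*: 167.7 − 1.8×24.8197 = 123.0245.

P = £123.0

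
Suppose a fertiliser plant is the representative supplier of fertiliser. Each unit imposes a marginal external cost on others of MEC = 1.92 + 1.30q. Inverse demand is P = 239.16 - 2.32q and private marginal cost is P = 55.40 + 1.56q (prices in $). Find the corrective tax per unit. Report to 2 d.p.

tax = $47.56 per unit

Social marginal cost = private MC + MEC = 57.32 + 2.86q.
Set SMC = demand: 57.32 + 2.86q = 239.16 - 2.32q → q* = 35.1042.
The Pigouvian tax equals MEC at q*: 1.92 + 1.30×35.1042 = 47.5555.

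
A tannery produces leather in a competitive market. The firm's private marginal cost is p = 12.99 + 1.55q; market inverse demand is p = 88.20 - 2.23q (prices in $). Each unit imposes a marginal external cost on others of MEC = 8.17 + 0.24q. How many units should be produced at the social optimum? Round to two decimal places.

q* = 16.68

Social marginal cost = private MC + MEC = 21.16 + 1.79q.
Set SMC = demand: 21.16 + 1.79q = 88.20 - 2.23q → q* = 16.6766.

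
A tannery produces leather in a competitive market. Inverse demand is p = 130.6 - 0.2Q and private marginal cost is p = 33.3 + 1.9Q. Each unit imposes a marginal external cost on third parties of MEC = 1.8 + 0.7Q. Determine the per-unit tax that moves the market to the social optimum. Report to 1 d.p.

tax = 25.7 per unit

Social marginal cost = private MC + MEC = 35.1 + 2.6Q.
Set SMC = demand: 35.1 + 2.6Q = 130.6 - 0.2Q → Q* = 34.1071.
The Pigouvian tax equals MEC at Q*: 1.8 + 0.7×34.1071 = 25.6750.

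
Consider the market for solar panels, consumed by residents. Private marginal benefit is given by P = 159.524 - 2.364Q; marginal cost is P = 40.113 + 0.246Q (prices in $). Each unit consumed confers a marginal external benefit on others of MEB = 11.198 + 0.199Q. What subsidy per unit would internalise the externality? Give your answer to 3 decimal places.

Social marginal benefit = demand + MEB = 170.722 - 2.165Q.
Set SMB = MC: 170.722 - 2.165Q = 40.113 + 0.246Q → Q* = 54.1721.
The Pigouvian subsidy equals MEB at Q*: 11.198 + 0.199×54.1721 = 21.9782.

subsidy = $21.978 per unit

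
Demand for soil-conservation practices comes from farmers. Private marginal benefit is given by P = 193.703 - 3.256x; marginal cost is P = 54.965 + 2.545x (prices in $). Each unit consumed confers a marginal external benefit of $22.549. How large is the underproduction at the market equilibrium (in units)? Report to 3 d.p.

3.887 units

Market equilibrium (private): 54.965 + 2.545x = 193.703 - 3.256x → x_m = 23.9162.
Social marginal benefit = demand + MEB = 216.252 - 3.256x.
Set SMB = MC: 216.252 - 3.256x = 54.965 + 2.545x → x* = 27.8033.
Gap = |23.9162 − 27.8033| = 3.8871.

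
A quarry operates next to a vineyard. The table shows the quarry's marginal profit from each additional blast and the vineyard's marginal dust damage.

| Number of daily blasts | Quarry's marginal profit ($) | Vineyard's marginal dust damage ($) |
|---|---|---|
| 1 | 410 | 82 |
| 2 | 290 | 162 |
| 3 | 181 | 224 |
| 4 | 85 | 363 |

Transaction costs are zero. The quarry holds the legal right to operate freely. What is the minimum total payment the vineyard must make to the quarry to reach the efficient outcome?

$266

Left alone the quarry would choose level 4 (marginal profit stays positive).
Efficient level: k* = 2 (marginal profit ≥ marginal dust damage through 2).
The vineyard must at least cover the quarry's forgone profit from cutting 4→2: 181 + 85 = 266.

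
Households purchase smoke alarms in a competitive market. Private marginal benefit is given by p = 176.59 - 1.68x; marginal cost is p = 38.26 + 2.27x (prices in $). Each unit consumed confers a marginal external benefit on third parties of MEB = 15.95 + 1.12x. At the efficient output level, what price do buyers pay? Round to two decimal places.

Social marginal benefit = demand + MEB = 192.54 - 0.56x.
Set SMB = MC: 192.54 - 0.56x = 38.26 + 2.27x → x* = 54.5159.
Consumer price on the demand curve at x*: 176.59 − 1.68×54.5159 = 85.0033.

P = $85.00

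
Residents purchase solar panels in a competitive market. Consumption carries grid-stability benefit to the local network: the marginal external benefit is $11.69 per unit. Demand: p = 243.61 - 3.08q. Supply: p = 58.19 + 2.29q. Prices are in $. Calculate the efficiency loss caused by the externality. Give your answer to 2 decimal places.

Market equilibrium (private): 58.19 + 2.29q = 243.61 - 3.08q → q_m = 34.5289.
Social marginal benefit = demand + MEB = 255.30 - 3.08q.
Set SMB = MC: 255.30 - 3.08q = 58.19 + 2.29q → q* = 36.7058.
Height of the DWL triangle at q_m is SMB(q_m) − MC(q_m) = MEB(q_m) = 11.6900.
DWL = ½ × 2.1769 × 11.6900 = 12.7240.

DWL = $12.72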